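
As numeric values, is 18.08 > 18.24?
False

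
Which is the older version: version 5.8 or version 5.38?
version 5.8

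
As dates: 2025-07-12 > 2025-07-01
True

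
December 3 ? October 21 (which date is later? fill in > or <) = >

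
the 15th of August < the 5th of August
False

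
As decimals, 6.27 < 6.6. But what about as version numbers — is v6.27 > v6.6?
True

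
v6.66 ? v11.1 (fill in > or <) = <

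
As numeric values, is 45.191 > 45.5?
False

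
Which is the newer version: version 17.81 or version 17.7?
version 17.81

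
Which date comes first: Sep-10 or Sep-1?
Sep-1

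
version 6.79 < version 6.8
False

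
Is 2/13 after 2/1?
Yes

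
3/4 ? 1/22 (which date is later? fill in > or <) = >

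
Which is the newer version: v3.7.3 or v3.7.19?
v3.7.19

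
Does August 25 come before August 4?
No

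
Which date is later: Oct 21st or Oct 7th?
Oct 21st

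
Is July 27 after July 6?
Yes. Day 27 comes after day 6 in July — this is a date comparison, not a decimal one (the decimal 7.27 would be smaller than 7.6).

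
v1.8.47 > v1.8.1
True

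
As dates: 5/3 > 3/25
True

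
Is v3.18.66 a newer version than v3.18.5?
Yes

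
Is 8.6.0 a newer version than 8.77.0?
No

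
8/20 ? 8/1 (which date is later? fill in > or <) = >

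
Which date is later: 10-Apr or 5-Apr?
10-Apr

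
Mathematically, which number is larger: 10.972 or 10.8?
10.972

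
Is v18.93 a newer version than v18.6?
Yes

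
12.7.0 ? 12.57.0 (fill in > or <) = <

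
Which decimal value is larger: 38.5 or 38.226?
38.5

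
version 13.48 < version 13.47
False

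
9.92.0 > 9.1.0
True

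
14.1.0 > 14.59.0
False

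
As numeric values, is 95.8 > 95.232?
True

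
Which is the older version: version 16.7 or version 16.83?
version 16.7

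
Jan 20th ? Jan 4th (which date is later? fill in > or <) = >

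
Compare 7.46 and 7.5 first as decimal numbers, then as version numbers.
As decimals: 7.46 < 7.5. As versions: v7.46 > v7.5 (minor version 46 > 5).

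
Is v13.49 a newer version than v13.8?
Yes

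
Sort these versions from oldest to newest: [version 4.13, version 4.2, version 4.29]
[version 4.2, version 4.13, version 4.29]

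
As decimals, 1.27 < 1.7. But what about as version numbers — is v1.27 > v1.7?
True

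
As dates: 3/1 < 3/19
True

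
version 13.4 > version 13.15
False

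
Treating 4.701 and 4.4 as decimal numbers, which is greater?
4.701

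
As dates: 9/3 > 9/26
False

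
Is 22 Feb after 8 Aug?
No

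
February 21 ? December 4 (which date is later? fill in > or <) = <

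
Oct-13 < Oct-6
False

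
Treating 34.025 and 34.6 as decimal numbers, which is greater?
34.6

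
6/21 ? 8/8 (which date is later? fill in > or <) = <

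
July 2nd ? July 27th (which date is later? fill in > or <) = <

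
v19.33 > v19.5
True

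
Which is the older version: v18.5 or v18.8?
v18.5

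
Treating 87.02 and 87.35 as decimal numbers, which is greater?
87.35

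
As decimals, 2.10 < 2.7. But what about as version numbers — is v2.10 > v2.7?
True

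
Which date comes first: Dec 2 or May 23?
May 23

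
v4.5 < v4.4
False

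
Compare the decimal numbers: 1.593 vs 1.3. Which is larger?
1.593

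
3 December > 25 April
True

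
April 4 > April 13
False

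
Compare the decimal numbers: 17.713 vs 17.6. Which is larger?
17.713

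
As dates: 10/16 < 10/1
False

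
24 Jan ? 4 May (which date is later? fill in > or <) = <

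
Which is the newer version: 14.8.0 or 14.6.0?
14.8.0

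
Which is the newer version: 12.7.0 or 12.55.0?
12.55.0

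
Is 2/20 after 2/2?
Yes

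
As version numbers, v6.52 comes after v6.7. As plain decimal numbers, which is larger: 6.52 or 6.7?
6.7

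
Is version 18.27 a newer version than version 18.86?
No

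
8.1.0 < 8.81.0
True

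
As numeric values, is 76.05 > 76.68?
False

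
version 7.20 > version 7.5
True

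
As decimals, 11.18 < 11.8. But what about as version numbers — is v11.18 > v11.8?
True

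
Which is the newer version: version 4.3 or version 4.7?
version 4.7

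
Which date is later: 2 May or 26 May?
26 May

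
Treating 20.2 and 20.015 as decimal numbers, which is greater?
20.2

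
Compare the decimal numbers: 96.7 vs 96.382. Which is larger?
96.7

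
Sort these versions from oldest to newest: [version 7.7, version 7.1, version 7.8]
[version 7.1, version 7.7, version 7.8]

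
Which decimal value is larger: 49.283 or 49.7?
49.7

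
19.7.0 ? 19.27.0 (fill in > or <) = <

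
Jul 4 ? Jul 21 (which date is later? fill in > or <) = <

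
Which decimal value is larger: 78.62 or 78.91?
78.91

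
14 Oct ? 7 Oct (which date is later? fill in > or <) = >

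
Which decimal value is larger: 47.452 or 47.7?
47.7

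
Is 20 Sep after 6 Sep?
Yes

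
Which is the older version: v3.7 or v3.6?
v3.6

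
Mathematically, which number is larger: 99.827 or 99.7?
99.827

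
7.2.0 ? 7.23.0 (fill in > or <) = <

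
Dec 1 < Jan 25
False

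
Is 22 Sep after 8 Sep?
Yes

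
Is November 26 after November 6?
Yes. Day 26 comes after day 6 in November — this is a date comparison, not a decimal one (the decimal 11.26 would be smaller than 11.6).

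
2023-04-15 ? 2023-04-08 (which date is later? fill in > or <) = >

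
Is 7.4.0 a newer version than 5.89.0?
Yes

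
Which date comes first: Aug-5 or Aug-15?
Aug-5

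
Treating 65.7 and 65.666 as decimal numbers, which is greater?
65.7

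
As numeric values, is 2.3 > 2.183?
True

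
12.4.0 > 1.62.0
True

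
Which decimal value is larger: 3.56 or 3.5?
3.56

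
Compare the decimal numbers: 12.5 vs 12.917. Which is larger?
12.917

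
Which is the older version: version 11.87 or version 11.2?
version 11.2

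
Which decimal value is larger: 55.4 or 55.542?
55.542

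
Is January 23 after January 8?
Yes. Day 23 comes after day 8 in January — this is a date comparison, not a decimal one (the decimal 1.23 would be smaller than 1.8).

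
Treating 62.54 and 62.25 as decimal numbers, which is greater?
62.54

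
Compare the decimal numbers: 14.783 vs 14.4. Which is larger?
14.783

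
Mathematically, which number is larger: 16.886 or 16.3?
16.886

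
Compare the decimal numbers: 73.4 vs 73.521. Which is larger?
73.521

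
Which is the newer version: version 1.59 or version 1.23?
version 1.59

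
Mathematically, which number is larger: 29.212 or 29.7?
29.7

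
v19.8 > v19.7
True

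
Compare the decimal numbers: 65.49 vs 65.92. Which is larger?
65.92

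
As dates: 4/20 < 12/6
True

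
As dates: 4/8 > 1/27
True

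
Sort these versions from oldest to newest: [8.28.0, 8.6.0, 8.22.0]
[8.6.0, 8.22.0, 8.28.0]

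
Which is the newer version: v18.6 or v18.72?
v18.72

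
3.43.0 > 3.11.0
True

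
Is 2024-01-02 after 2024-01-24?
No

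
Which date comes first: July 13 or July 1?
July 1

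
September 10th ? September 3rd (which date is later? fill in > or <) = >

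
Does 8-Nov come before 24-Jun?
No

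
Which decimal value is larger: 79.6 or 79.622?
79.622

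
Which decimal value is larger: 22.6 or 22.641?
22.641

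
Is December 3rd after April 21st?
Yes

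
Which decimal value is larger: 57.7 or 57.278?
57.7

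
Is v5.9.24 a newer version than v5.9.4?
Yes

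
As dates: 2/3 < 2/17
True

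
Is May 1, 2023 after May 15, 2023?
No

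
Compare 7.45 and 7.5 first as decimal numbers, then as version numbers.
As decimals: 7.45 < 7.5. As versions: v7.45 > v7.5 (minor version 45 > 5).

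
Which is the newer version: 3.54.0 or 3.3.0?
3.54.0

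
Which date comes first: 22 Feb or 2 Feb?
2 Feb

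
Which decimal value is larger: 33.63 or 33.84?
33.84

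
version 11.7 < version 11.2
False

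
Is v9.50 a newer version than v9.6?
Yes. Version numbers are compared segment by segment as integers, not as decimals: minor version 50 > 6, so v9.50 > v9.6 (even though the decimal 9.50 < 9.6).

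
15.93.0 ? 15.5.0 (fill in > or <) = >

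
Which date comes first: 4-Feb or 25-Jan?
25-Jan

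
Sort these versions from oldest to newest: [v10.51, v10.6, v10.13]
[v10.6, v10.13, v10.51]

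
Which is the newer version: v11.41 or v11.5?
v11.41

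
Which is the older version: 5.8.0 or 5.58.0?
5.8.0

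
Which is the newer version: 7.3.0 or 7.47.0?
7.47.0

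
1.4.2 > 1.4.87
False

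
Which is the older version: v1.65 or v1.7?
v1.7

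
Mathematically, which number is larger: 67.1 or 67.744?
67.744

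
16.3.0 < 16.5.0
True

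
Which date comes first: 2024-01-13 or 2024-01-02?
2024-01-02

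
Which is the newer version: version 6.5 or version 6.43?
version 6.43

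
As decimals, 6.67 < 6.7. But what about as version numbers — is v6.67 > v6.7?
True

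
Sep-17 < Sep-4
False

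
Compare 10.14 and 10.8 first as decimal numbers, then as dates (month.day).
As decimals: 10.14 < 10.8. As dates: 10/14 is later than 10/8 (day 14 > day 8).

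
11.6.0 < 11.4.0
False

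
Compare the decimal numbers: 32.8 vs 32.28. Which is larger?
32.8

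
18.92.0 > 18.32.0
True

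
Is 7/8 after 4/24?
Yes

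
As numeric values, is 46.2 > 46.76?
False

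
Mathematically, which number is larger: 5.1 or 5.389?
5.389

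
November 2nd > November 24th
False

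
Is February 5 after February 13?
No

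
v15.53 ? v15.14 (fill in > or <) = >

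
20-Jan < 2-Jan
False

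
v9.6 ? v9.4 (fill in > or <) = >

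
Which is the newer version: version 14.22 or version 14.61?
version 14.61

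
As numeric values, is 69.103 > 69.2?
False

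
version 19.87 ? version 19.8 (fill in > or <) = >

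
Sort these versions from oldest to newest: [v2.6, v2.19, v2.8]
[v2.6, v2.8, v2.19]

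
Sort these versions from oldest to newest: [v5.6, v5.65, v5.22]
[v5.6, v5.22, v5.65]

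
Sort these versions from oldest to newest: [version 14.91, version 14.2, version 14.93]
[version 14.2, version 14.91, version 14.93]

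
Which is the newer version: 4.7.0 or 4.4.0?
4.7.0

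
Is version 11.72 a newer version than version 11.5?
Yes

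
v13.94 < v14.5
True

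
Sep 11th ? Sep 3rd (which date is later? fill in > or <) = >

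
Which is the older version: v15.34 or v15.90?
v15.34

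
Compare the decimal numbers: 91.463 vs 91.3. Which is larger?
91.463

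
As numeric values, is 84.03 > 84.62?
False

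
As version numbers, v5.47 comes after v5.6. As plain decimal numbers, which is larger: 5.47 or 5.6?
5.6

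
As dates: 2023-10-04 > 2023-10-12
False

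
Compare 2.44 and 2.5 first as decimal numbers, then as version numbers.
As decimals: 2.44 < 2.5. As versions: v2.44 > v2.5 (minor version 44 > 5).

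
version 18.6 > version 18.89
False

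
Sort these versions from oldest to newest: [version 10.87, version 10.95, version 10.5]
[version 10.5, version 10.87, version 10.95]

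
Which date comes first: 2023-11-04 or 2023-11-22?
2023-11-04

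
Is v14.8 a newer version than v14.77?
No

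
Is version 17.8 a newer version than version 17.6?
Yes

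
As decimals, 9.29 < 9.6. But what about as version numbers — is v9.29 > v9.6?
True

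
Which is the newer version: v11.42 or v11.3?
v11.42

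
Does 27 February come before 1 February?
No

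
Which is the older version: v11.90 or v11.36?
v11.36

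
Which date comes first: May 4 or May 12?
May 4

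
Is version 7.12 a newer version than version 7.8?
Yes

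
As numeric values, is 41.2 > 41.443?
False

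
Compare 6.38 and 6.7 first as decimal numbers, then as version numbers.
As decimals: 6.38 < 6.7. As versions: v6.38 > v6.7 (minor version 38 > 7).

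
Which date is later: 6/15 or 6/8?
6/15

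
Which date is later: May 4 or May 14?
May 14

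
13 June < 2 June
False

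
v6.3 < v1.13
False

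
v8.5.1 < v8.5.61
True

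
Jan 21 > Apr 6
False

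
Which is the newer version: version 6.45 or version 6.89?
version 6.89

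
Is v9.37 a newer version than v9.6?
Yes. Version numbers are compared segment by segment as integers, not as decimals: minor version 37 > 6, so v9.37 > v9.6 (even though the decimal 9.37 < 9.6).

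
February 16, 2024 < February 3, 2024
False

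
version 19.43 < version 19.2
False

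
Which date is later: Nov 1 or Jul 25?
Nov 1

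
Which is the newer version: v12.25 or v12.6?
v12.25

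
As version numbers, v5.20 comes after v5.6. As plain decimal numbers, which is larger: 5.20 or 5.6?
5.6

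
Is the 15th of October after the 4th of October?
Yes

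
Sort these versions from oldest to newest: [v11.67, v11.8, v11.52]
[v11.8, v11.52, v11.67]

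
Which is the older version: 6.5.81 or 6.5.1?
6.5.1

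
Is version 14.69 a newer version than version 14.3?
Yes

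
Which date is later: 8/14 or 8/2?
8/14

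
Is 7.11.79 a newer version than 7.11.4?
Yes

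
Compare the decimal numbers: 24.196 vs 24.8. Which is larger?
24.8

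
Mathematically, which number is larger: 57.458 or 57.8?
57.8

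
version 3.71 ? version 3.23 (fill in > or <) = >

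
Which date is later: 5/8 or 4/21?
5/8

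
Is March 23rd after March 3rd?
Yes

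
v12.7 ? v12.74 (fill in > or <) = <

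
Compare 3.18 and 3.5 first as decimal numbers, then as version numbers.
As decimals: 3.18 < 3.5. As versions: v3.18 > v3.5 (minor version 18 > 5).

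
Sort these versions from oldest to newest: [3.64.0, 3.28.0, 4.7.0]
[3.28.0, 3.64.0, 4.7.0]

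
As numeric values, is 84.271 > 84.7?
False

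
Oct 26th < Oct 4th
False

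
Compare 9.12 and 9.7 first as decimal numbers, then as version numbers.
As decimals: 9.12 < 9.7. As versions: v9.12 > v9.7 (minor version 12 > 7).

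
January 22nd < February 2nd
True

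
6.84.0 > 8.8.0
False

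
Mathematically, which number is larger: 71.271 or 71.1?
71.271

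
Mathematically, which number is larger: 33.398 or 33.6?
33.6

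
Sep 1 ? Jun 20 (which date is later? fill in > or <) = >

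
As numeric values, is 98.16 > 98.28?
False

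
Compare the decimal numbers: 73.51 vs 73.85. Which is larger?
73.85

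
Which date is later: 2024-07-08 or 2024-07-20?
2024-07-20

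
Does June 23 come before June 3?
No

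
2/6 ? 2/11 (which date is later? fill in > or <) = <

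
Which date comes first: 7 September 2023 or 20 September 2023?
7 September 2023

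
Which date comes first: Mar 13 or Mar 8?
Mar 8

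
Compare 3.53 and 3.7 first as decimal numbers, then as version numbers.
As decimals: 3.53 < 3.7. As versions: v3.53 > v3.7 (minor version 53 > 7).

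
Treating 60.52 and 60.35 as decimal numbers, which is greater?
60.52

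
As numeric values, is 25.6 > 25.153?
True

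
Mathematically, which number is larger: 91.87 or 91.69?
91.87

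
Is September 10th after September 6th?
Yes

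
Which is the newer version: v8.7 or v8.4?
v8.7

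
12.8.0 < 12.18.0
True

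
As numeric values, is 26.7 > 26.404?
True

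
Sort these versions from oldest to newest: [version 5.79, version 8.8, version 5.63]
[version 5.63, version 5.79, version 8.8]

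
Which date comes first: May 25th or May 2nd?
May 2nd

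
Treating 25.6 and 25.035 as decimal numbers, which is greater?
25.6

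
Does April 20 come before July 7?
Yes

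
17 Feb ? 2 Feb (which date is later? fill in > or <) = >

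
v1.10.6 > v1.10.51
False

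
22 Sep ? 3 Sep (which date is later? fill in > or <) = >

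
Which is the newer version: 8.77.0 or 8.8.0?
8.77.0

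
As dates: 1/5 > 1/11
False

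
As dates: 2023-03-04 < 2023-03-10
True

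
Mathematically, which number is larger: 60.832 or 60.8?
60.832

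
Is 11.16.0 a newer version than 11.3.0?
Yes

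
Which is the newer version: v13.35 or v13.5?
v13.35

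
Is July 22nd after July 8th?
Yes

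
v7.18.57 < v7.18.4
False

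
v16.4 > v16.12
False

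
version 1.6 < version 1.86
True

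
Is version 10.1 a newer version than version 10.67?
No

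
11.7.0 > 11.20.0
False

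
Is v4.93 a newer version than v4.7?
Yes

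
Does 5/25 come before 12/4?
Yes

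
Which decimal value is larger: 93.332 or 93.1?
93.332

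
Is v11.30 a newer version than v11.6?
Yes. Version numbers are compared segment by segment as integers, not as decimals: minor version 30 > 6, so v11.30 > v11.6 (even though the decimal 11.30 < 11.6).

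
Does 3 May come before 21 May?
Yes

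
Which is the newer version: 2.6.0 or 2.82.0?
2.82.0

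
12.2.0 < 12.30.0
True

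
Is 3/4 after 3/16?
No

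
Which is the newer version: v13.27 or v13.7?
v13.27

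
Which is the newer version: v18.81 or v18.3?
v18.81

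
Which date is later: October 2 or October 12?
October 12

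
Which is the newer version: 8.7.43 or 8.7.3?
8.7.43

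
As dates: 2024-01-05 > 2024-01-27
False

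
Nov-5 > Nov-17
False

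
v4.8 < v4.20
True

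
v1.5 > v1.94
False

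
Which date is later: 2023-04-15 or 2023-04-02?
2023-04-15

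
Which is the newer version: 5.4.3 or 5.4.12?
5.4.12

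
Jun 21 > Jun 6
True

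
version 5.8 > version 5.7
True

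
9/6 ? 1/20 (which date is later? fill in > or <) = >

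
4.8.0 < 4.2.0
False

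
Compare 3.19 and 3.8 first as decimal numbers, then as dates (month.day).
As decimals: 3.19 < 3.8. As dates: 3/19 is later than 3/8 (day 19 > day 8).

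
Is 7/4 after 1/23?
Yes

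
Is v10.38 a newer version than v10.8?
Yes. Version numbers are compared segment by segment as integers, not as decimals: minor version 38 > 8, so v10.38 > v10.8 (even though the decimal 10.38 < 10.8).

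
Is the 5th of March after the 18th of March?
No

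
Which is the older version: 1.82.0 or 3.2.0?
1.82.0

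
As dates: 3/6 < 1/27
False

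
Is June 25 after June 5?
Yes. Day 25 comes after day 5 in June — this is a date comparison, not a decimal one (the decimal 6.25 would be smaller than 6.5).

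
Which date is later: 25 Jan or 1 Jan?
25 Jan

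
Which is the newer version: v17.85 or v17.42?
v17.85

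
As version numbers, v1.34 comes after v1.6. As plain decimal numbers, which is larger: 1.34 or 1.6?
1.6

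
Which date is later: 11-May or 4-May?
11-May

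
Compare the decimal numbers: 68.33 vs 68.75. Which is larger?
68.75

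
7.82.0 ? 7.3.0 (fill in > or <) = >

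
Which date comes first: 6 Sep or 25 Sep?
6 Sep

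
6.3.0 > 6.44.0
False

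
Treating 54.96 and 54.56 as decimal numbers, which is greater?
54.96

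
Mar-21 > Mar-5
True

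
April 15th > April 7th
True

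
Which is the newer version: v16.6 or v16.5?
v16.6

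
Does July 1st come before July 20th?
Yes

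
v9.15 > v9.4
True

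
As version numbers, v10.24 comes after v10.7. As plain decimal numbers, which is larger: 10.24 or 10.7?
10.7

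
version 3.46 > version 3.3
True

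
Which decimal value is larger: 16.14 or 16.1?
16.14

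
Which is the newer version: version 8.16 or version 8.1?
version 8.16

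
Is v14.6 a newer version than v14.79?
No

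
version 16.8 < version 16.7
False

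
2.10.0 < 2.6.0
False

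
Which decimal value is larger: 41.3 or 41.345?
41.345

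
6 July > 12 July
False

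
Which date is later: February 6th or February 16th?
February 16th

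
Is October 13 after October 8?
Yes. Day 13 comes after day 8 in October — this is a date comparison, not a decimal one (the decimal 10.13 would be smaller than 10.8).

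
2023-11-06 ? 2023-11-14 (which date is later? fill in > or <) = <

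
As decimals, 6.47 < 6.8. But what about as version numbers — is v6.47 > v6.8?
True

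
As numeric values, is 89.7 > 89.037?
True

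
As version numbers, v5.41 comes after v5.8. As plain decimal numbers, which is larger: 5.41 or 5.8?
5.8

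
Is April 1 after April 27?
No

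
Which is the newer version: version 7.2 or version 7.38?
version 7.38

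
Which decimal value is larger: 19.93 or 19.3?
19.93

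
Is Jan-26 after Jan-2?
Yes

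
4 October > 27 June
True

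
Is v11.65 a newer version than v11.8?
Yes. Version numbers are compared segment by segment as integers, not as decimals: minor version 65 > 8, so v11.65 > v11.8 (even though the decimal 11.65 < 11.8).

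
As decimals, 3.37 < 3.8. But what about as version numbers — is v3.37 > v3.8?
True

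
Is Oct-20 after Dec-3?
No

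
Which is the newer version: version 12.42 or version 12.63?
version 12.63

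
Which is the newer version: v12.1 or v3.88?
v12.1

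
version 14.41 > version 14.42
False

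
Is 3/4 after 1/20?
Yes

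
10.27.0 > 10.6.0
True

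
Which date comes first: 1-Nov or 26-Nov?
1-Nov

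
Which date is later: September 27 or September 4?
September 27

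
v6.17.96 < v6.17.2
False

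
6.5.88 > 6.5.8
True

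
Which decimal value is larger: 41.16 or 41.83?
41.83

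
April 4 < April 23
True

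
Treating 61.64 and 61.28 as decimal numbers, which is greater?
61.64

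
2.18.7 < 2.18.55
True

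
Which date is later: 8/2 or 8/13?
8/13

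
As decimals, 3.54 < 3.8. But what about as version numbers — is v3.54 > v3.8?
True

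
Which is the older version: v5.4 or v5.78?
v5.4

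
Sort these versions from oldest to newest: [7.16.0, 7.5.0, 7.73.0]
[7.5.0, 7.16.0, 7.73.0]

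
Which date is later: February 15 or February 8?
February 15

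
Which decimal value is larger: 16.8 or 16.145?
16.8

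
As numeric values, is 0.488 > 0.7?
False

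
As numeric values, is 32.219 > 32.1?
True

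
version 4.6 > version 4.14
False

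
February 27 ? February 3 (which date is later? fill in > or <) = >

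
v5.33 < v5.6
False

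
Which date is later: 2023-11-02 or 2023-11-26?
2023-11-26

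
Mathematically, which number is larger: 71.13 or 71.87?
71.87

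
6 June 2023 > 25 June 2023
False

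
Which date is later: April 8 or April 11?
April 11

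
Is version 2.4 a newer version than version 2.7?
No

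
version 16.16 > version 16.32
False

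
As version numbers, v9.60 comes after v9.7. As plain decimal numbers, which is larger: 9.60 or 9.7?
9.7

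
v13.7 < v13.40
True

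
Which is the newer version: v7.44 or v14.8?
v14.8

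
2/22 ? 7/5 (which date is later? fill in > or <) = <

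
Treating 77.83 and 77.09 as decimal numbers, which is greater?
77.83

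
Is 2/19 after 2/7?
Yes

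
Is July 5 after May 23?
Yes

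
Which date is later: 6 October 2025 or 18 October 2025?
18 October 2025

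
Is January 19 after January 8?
Yes. Day 19 comes after day 8 in January — this is a date comparison, not a decimal one (the decimal 1.19 would be smaller than 1.8).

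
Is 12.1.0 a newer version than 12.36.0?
No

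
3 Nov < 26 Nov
True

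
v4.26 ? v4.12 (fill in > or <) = >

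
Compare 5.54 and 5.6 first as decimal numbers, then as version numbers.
As decimals: 5.54 < 5.6. As versions: v5.54 > v5.6 (minor version 54 > 6).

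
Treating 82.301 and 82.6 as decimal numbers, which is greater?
82.6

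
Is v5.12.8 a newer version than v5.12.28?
No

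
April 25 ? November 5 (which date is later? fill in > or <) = <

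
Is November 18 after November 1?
Yes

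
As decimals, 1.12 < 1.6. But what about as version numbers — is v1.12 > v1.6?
True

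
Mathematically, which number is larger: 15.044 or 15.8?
15.8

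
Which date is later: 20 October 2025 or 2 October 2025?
20 October 2025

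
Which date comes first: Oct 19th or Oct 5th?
Oct 5th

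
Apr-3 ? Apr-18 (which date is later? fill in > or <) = <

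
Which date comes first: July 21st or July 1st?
July 1st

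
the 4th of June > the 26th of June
False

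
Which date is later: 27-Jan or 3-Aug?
3-Aug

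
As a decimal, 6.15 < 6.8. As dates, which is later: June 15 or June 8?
June 15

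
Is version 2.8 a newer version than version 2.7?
Yes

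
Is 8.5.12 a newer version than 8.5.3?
Yes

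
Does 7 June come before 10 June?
Yes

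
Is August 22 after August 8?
Yes. Day 22 comes after day 8 in August — this is a date comparison, not a decimal one (the decimal 8.22 would be smaller than 8.8).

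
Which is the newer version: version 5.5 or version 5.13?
version 5.13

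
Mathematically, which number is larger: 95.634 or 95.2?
95.634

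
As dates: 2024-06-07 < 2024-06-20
True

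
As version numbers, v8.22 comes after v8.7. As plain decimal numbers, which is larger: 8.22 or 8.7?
8.7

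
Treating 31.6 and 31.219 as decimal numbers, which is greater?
31.6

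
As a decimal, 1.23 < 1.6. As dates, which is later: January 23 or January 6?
January 23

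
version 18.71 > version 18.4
True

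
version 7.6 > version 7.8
False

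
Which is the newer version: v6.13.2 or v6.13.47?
v6.13.47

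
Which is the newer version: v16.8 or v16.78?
v16.78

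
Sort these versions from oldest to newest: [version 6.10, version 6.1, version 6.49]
[version 6.1, version 6.10, version 6.49]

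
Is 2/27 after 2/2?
Yes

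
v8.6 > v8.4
True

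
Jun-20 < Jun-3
False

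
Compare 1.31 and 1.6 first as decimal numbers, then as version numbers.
As decimals: 1.31 < 1.6. As versions: v1.31 > v1.6 (minor version 31 > 6).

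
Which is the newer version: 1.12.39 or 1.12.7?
1.12.39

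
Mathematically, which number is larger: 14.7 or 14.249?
14.7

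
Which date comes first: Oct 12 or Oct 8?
Oct 8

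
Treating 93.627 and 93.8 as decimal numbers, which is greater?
93.8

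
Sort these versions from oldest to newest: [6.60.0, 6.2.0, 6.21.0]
[6.2.0, 6.21.0, 6.60.0]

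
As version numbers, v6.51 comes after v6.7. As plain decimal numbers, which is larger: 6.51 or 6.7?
6.7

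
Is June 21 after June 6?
Yes. Day 21 comes after day 6 in June — this is a date comparison, not a decimal one (the decimal 6.21 would be smaller than 6.6).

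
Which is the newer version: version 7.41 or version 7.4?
version 7.41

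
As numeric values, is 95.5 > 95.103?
True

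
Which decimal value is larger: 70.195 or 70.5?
70.5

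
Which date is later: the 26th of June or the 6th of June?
the 26th of June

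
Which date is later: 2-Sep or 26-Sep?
26-Sep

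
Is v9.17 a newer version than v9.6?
Yes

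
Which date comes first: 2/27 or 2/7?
2/7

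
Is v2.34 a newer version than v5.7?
No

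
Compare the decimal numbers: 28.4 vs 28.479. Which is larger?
28.479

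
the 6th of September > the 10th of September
False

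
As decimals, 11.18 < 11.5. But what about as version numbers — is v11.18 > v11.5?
True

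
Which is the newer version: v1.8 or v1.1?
v1.8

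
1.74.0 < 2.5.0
True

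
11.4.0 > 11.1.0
True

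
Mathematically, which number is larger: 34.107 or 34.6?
34.6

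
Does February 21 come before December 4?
Yes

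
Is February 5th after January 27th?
Yes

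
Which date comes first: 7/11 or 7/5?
7/5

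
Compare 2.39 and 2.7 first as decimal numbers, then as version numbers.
As decimals: 2.39 < 2.7. As versions: v2.39 > v2.7 (minor version 39 > 7).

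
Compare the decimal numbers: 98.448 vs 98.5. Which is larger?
98.5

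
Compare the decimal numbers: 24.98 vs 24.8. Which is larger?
24.98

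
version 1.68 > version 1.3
True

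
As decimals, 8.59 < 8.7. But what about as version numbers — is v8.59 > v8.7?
True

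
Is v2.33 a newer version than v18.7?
No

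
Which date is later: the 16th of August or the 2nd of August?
the 16th of August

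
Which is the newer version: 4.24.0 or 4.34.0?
4.34.0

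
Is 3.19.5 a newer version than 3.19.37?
No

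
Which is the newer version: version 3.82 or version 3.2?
version 3.82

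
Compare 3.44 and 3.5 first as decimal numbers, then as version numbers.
As decimals: 3.44 < 3.5. As versions: v3.44 > v3.5 (minor version 44 > 5).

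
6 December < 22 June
False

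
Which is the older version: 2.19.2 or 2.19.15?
2.19.2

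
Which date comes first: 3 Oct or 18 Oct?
3 Oct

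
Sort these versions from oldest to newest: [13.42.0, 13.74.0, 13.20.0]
[13.20.0, 13.42.0, 13.74.0]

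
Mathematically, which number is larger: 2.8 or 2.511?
2.8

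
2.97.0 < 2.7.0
False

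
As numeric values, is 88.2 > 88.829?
False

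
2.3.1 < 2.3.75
True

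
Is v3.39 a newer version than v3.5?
Yes. Version numbers are compared segment by segment as integers, not as decimals: minor version 39 > 5, so v3.39 > v3.5 (even though the decimal 3.39 < 3.5).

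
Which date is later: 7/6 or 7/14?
7/14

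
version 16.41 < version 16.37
False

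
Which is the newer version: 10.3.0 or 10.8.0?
10.8.0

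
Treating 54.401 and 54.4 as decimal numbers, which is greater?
54.401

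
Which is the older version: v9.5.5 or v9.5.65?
v9.5.5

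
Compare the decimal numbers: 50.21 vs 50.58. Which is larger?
50.58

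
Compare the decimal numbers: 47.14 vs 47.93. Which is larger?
47.93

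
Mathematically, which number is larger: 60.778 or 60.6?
60.778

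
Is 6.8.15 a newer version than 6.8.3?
Yes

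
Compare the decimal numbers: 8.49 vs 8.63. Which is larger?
8.63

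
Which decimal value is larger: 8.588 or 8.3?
8.588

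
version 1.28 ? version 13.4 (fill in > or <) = <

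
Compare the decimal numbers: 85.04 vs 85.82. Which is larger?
85.82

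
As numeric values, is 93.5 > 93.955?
False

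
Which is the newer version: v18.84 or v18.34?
v18.84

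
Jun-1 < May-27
False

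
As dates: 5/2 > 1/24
True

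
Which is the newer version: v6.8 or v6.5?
v6.8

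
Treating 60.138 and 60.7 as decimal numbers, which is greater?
60.7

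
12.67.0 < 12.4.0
False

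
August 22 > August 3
True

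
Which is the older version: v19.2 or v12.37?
v12.37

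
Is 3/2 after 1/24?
Yes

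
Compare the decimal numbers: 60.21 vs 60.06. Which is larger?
60.21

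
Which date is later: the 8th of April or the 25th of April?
the 25th of April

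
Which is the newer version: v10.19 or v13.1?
v13.1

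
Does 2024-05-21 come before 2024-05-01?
No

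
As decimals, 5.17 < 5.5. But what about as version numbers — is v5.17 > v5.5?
True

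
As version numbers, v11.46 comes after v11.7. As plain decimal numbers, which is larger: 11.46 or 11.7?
11.7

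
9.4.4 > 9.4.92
False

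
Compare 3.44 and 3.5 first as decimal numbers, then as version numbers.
As decimals: 3.44 < 3.5. As versions: v3.44 > v3.5 (minor version 44 > 5).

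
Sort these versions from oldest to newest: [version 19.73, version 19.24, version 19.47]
[version 19.24, version 19.47, version 19.73]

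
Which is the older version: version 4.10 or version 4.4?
version 4.4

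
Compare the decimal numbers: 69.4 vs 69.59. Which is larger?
69.59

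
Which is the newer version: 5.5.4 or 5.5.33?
5.5.33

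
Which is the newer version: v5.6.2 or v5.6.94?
v5.6.94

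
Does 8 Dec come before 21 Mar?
No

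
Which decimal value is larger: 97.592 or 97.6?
97.6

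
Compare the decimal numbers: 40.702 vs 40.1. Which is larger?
40.702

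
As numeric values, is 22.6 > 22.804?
False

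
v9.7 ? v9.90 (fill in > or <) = <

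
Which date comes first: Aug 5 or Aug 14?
Aug 5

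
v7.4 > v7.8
False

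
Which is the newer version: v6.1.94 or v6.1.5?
v6.1.94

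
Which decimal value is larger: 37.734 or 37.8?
37.8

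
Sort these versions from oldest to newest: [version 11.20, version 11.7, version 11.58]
[version 11.7, version 11.20, version 11.58]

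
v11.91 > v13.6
False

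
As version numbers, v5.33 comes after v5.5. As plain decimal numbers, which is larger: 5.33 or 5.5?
5.5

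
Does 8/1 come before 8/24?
Yes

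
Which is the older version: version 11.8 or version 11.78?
version 11.8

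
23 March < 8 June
True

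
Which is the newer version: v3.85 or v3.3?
v3.85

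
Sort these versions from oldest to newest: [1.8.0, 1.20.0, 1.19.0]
[1.8.0, 1.19.0, 1.20.0]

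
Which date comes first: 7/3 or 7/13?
7/3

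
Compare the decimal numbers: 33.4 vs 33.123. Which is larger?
33.4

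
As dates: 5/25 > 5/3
True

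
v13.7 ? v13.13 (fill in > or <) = <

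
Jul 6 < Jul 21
True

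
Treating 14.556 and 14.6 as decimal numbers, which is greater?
14.6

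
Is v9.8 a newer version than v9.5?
Yes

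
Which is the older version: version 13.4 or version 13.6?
version 13.4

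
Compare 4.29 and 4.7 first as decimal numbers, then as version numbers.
As decimals: 4.29 < 4.7. As versions: v4.29 > v4.7 (minor version 29 > 7).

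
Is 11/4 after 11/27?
No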